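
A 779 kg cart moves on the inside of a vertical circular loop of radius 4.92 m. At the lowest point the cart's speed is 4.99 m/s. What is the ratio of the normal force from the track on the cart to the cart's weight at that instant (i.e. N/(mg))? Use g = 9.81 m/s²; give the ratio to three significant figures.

At the bottom, N − mg = mv²/r, so N = m(v²/r + g) and N/(mg) = v²/(rg) + 1 = (4.99)²/(4.92 × 9.81) + 1 = 0.5159 + 1 = 1.516.

1.52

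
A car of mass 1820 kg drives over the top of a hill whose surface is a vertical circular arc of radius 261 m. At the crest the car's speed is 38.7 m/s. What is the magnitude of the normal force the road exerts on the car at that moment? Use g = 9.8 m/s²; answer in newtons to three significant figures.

7390 N

At the crest the centripetal acceleration points downward (toward the centre of the arc), so mg − N = mv²/r.
N = m(g − v²/r) = 1820 × (9.8 − (38.7)²/261) = 1820 × (9.8 − 5.738) = 1820 × 4.062 = 7392 N.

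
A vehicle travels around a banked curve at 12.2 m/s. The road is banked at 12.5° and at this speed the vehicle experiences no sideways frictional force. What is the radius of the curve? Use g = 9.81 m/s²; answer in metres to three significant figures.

68.4 m

Frictionless banking: tanθ = v²/(rg), so r = v²/(g tanθ).
r = (12.2)²/(9.81 × tan 12.5°) = 148.8/(9.81 × 0.2217) = 148.8/2.175 = 68.44 m.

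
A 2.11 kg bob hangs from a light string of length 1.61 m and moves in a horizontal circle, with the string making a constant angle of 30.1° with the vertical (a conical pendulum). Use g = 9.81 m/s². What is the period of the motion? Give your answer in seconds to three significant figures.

2.37 s

r = L sinθ = 0.8074 m. From T sinθ = mω²r and T cosθ = mg: tanθ = ω²r/g, so ω² = g tanθ / r = g/(L cosθ).
ω = √(g/(L cosθ)) = √(9.81/(1.61 × 0.8652)) = √7.043 = 2.654 rad/s.
Period = 2π/ω = 2.368 s.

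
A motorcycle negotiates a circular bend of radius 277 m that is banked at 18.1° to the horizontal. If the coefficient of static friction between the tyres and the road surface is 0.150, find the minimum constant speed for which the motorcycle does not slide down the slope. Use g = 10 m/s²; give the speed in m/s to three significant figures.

At the minimum speed, friction acts up the slope at its limiting value f = μN. Radially (horizontal, toward centre): N sinθ − μN cosθ = mv²/r. Vertically: N cosθ + μN sinθ = mg.
Dividing: v² = r g (sinθ − μcosθ)/(cosθ + μsinθ).
sinθ − μcosθ = 0.3107 − 0.150×0.9505 = 0.1681; cosθ + μsinθ = 0.9505 + 0.150×0.3107 = 0.9971.
v² = 277 × 10.0 × 0.1681/0.9971 = 467.0 m²/s², so v = 21.61 m/s.

21.6 m/s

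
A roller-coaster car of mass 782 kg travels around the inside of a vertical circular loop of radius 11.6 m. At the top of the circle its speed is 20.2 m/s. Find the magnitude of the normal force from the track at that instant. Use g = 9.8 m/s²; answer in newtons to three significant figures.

19800 N

At the top, both N and the weight mg point inward (toward the centre), so N + mg = mv²/r.
N = m(v²/r − g) = 782 × ((20.2)²/11.6 − 9.8) = 782 × (35.18 − 9.8) = 782 × 25.38 = 19840 N.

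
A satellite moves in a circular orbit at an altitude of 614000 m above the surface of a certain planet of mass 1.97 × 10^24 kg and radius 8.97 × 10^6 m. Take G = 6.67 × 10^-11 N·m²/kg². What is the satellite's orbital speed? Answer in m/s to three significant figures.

Orbital radius r = R + h = 8.97 × 10^6 + 614000 = 9.584 × 10^6 m.
Gravity supplies the centripetal force: G M m / r² = m v² / r, so v = √(GM/r).
v = √(6.67 × 10^-11 × 1.97 × 10^24 / 9.584 × 10^6) = √(1.371 × 10^7) = 3703 m/s.

3700 m/s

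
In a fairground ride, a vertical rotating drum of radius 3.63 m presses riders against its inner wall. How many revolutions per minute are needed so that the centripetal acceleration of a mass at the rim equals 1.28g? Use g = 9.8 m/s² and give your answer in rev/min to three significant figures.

Require ω²r = 1.28g, so ω = √(1.28 × 9.8/3.63) = 1.859 rad/s.
In rev/min: ω × 60/(2π) = 1.859 × 60/(2π) = 17.75 rev/min.

17.8 rev/min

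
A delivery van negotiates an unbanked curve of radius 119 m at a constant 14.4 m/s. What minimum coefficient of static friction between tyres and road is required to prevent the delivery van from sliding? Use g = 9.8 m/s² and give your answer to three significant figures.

0.178

Friction provides the centripetal force: μ_s m g = m v²/r, so μ_s = v²/(g r) = (14.40)²/(9.8 × 119) = 207.4/1166 = 0.1778.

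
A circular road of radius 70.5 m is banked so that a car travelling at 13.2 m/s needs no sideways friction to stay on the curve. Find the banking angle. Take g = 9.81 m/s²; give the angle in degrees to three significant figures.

14.1°

For a frictionless banked turn: horizontally N sinθ = mv²/r and vertically N cosθ = mg.
Dividing: tanθ = v²/(r g) = (13.2)²/(70.5 × 9.81) = 174.2/691.6 = 0.2519.
θ = arctan(0.2519) = 14.14°.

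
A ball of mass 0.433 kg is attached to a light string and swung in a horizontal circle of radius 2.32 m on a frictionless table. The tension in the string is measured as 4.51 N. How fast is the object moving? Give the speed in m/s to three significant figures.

4.92 m/s

T = m v²/r ⇒ v = √(T r / m) = √(4.51 × 2.32 / 0.433) = √24.16 = 4.916 m/s.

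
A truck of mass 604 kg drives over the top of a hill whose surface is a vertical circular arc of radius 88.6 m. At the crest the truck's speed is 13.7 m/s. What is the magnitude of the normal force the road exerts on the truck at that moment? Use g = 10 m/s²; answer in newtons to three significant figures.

At the crest the centripetal acceleration points downward (toward the centre of the arc), so mg − N = mv²/r.
N = m(g − v²/r) = 604 × (10.0 − (13.7)²/88.6) = 604 × (10.0 − 2.118) = 604 × 7.882 = 4760 N.

4760 N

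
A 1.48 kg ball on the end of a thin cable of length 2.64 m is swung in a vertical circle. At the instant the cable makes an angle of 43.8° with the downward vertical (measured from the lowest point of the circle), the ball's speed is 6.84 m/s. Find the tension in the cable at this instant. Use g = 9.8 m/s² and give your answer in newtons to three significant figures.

Take the radial direction toward the centre of the circle as positive. The component of the weight along the string toward the centre is −mg cos φ (φ measured from the bottom), so Newton's second law along the string gives T − mg cos φ = m v²/r.
cos 43.8° = 0.7218, so T = m(v²/r + g cos φ) = 1.48 × ((6.84)²/2.64 + 9.8 × 0.7218) = 1.48 × (17.72 + (7.073)) = 1.48 × 24.80 = 36.70 N.

36.7 N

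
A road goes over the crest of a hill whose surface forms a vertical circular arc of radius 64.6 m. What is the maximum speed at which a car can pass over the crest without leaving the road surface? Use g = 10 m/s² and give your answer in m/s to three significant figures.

At the crest the centre of the circle is below the car, so the net downward (centripetal) force is mg − N = mv²/r.
The car leaves the road when N → 0, giving v_max = √(g r) = √(10.0 × 64.6) = 25.42 m/s.

25.4 m/s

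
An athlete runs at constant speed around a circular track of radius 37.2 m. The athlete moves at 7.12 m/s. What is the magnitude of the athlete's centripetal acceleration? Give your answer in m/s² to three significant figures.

a_c = v²/r = (7.120)²/37.2 = 50.69/37.2 = 1.363 m/s².

1.36 m/s²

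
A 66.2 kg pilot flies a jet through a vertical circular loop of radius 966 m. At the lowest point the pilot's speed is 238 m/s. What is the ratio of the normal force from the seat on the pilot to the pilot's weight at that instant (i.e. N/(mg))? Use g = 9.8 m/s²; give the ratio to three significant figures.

At the bottom, N − mg = mv²/r, so N = m(v²/r + g) and N/(mg) = v²/(rg) + 1 = (238)²/(966 × 9.8) + 1 = 5.983 + 1 = 6.983.

6.98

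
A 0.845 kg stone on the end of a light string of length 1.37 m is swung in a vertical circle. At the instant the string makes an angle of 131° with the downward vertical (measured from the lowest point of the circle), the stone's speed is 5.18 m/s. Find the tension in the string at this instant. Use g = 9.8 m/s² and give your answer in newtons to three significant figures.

11.1 N

Take the radial direction toward the centre of the circle as positive. The component of the weight along the string toward the centre is −mg cos φ (φ measured from the bottom), so Newton's second law along the string gives T − mg cos φ = m v²/r.
cos 131° = -0.6561, so T = m(v²/r + g cos φ) = 0.845 × ((5.18)²/1.37 + 9.8 × -0.6561) = 0.845 × (19.59 + (-6.429)) = 0.845 × 13.16 = 11.12 N.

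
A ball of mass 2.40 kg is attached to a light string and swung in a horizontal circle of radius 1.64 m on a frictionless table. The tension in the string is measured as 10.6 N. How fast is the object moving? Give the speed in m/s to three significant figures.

T = m v²/r ⇒ v = √(T r / m) = √(10.6 × 1.64 / 2.40) = √7.243 = 2.691 m/s.

2.69 m/s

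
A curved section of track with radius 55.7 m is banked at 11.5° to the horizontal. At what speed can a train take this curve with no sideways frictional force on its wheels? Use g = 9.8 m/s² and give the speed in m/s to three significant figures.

10.5 m/s

On a frictionless banked curve, N sinθ = mv²/r and N cosθ = mg, so tanθ = v²/(rg).
v = √(r g tanθ) = √(55.7 × 9.8 × tan 11.5°) = √(55.7 × 9.8 × 0.2035) = √111.1 = 10.54 m/s.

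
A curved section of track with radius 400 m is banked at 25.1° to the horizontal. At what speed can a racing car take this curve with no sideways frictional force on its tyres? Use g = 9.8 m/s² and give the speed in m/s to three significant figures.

42.9 m/s

On a frictionless banked curve, N sinθ = mv²/r and N cosθ = mg, so tanθ = v²/(rg).
v = √(r g tanθ) = √(400 × 9.8 × tan 25.1°) = √(400 × 9.8 × 0.4684) = √1836 = 42.85 m/s.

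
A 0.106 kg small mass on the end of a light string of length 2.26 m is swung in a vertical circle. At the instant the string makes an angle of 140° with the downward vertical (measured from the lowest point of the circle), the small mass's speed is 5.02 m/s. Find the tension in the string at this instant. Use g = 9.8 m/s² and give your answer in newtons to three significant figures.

0.386 N

Take the radial direction toward the centre of the circle as positive. The component of the weight along the string toward the centre is −mg cos φ (φ measured from the bottom), so Newton's second law along the string gives T − mg cos φ = m v²/r.
cos 140° = -0.7660, so T = m(v²/r + g cos φ) = 0.106 × ((5.02)²/2.26 + 9.8 × -0.7660) = 0.106 × (11.15 + (-7.507)) = 0.106 × 3.643 = 0.3862 N.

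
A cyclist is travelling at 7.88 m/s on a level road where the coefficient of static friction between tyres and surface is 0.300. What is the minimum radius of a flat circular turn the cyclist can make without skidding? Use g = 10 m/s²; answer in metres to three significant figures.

20.7 m

At the limit, μ_s m g = m v²/r, so r_min = v²/(μ_s g) = (7.88)²/(0.300 × 10.0) = 62.09/3.000 = 20.70 m.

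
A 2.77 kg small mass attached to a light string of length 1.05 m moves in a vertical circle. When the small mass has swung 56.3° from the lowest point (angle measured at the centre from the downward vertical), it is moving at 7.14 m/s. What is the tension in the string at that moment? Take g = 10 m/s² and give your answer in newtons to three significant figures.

150 N

Take the radial direction toward the centre of the circle as positive. The component of the weight along the string toward the centre is −mg cos φ (φ measured from the bottom), so Newton's second law along the string gives T − mg cos φ = m v²/r.
cos 56.3° = 0.5548, so T = m(v²/r + g cos φ) = 2.77 × ((7.14)²/1.05 + 10.0 × 0.5548) = 2.77 × (48.55 + (5.548)) = 2.77 × 54.10 = 149.9 N.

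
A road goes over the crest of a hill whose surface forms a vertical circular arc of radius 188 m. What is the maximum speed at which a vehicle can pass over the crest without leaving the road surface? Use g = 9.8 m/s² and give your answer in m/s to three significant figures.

At the crest the centre of the circle is below the vehicle, so the net downward (centripetal) force is mg − N = mv²/r.
The vehicle leaves the road when N → 0, giving v_max = √(g r) = √(9.8 × 188) = 42.92 m/s.

42.9 m/s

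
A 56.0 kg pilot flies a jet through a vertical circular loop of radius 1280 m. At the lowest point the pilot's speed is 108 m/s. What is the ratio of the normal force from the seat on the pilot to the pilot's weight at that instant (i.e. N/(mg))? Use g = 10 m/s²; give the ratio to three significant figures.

At the bottom, N − mg = mv²/r, so N = m(v²/r + g) and N/(mg) = v²/(rg) + 1 = (108)²/(1280 × 10.0) + 1 = 0.9112 + 1 = 1.911.

1.91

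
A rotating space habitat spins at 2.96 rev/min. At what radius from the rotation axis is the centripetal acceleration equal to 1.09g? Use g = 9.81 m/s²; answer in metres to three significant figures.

111 m

ω = 2.96 rev/min × 2π/60 = 0.3100 rad/s.
a_c = ω²r = 1.09g ⇒ r = 1.09 × 9.81 / (0.3100)² = 10.69/0.09608 = 111.3 m.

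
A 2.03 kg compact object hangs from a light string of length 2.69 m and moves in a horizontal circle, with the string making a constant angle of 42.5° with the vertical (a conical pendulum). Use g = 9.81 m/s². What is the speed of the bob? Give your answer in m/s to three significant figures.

The radius of the circle is r = L sinθ = 2.69 × sin 42.5° = 1.817 m.
Horizontally T sinθ = mv²/r and vertically T cosθ = mg, so tanθ = v²/(rg).
v = √(r g tanθ) = √(1.817 × 9.81 × 0.9163) = √16.34 = 4.042 m/s.

4.04 m/s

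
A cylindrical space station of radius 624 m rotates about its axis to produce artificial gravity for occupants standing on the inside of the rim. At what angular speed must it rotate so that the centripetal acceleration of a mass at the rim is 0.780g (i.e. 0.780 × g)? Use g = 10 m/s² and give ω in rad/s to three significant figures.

Centripetal acceleration a_c = ω²r. Setting ω²r = 0.780g:
ω = √(0.780g / r) = √(0.780 × 10.0 / 624) = √0.01250 = 0.1118 rad/s.

0.112 rad/s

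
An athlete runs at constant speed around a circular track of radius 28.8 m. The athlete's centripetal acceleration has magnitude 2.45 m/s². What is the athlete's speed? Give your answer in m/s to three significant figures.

a_c = v²/r ⇒ v = √(a_c · r) = √(2.45 × 28.8) = √70.56 = 8.400 m/s.

8.40 m/s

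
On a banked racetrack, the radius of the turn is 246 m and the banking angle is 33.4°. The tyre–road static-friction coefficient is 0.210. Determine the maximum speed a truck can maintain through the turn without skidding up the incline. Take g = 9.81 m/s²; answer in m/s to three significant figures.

49.3 m/s

At the maximum speed, friction acts down the slope at its limiting value f = μN. Radially (horizontal, toward centre): N sinθ + μN cosθ = mv²/r. Vertically: N cosθ − μN sinθ = mg.
Dividing: v² = r g (sinθ + μcosθ)/(cosθ − μsinθ).
sinθ + μcosθ = 0.5505 + 0.210×0.8348 = 0.7258; cosθ − μsinθ = 0.8348 − 0.210×0.5505 = 0.7192.
v² = 246 × 9.81 × 0.7258/0.7192 = 2435 m²/s², so v = 49.35 m/s.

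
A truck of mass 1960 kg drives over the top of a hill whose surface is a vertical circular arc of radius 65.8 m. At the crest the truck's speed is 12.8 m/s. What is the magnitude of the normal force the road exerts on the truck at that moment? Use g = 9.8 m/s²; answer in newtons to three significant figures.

At the crest the centripetal acceleration points downward (toward the centre of the arc), so mg − N = mv²/r.
N = m(g − v²/r) = 1960 × (9.8 − (12.8)²/65.8) = 1960 × (9.8 − 2.490) = 1960 × 7.310 = 14330 N.

14300 N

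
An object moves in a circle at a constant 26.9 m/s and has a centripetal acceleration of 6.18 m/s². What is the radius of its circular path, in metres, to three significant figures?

117 m

a_c = v²/r ⇒ r = v²/a_c = (26.9)²/6.18 = 723.6/6.18 = 117.1 m.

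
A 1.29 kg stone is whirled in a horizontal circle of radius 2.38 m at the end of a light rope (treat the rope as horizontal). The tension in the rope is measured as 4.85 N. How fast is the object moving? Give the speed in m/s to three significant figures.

2.99 m/s

T = m v²/r ⇒ v = √(T r / m) = √(4.85 × 2.38 / 1.29) = √8.948 = 2.991 m/s.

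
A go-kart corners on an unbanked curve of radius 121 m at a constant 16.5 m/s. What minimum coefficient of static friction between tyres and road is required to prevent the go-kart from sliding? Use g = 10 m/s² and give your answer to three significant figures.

0.225

Friction provides the centripetal force: μ_s m g = m v²/r, so μ_s = v²/(g r) = (16.50)²/(10.0 × 121) = 272.2/1210 = 0.2250.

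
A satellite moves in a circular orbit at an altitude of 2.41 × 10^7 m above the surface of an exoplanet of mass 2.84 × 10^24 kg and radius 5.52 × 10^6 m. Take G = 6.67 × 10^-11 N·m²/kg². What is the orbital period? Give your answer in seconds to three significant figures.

r = R + h = 5.52 × 10^6 + 2.41 × 10^7 = 2.962 × 10^7 m. Gravity provides the centripetal force: G M m / r² = m v² / r ⇒ v = √(GM/r) = 2529 m/s.
T = 2πr/v = 2π × 2.962 × 10^7 / 2529 = 73590 s.

73600 s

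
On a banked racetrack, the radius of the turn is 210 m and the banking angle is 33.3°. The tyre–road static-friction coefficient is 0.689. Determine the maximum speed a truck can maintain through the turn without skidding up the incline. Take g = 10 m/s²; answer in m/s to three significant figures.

71.9 m/s

At the maximum speed, friction acts down the slope at its limiting value f = μN. Radially (horizontal, toward centre): N sinθ + μN cosθ = mv²/r. Vertically: N cosθ − μN sinθ = mg.
Dividing: v² = r g (sinθ + μcosθ)/(cosθ − μsinθ).
sinθ + μcosθ = 0.5490 + 0.689×0.8358 = 1.125; cosθ − μsinθ = 0.8358 − 0.689×0.5490 = 0.4575.
v² = 210 × 10.0 × 1.125/0.4575 = 5163 m²/s², so v = 71.85 m/s.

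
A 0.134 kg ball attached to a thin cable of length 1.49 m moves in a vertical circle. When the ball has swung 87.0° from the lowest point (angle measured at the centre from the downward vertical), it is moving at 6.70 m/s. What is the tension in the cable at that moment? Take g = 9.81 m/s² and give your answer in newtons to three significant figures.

4.11 N

Take the radial direction toward the centre of the circle as positive. The component of the weight along the string toward the centre is −mg cos φ (φ measured from the bottom), so Newton's second law along the string gives T − mg cos φ = m v²/r.
cos 87.0° = 0.05234, so T = m(v²/r + g cos φ) = 0.134 × ((6.70)²/1.49 + 9.81 × 0.05234) = 0.134 × (30.13 + (0.5134)) = 0.134 × 30.64 = 4.106 N.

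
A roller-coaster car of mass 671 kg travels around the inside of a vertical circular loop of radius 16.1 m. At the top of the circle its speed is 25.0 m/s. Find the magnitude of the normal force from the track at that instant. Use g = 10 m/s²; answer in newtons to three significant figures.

At the top, both N and the weight mg point inward (toward the centre), so N + mg = mv²/r.
N = m(v²/r − g) = 671 × ((25.0)²/16.1 − 10.0) = 671 × (38.82 − 10.0) = 671 × 28.82 = 19340 N.

19300 N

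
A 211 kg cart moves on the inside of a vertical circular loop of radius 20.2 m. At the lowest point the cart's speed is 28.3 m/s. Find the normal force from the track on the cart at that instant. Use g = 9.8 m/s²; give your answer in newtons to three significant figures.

At the lowest point, N points up (toward the centre) and the weight mg points down (away from the centre), so the net inward force is N − mg = mv²/r.
N = m(v²/r + g) = 211 × ((28.3)²/20.2 + 9.8) = 211 × (39.65 + 9.8) = 211 × 49.45 = 10430 N.

10400 N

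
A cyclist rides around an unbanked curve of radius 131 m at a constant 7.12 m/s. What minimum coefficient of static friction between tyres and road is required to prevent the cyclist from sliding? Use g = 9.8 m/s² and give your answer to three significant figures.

0.0395

Friction provides the centripetal force: μ_s m g = m v²/r, so μ_s = v²/(g r) = (7.120)²/(9.8 × 131) = 50.69/1284 = 0.03949.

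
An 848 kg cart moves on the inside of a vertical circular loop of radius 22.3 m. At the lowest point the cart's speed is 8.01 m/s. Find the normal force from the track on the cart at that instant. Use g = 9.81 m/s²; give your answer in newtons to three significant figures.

At the lowest point, N points up (toward the centre) and the weight mg points down (away from the centre), so the net inward force is N − mg = mv²/r.
N = m(v²/r + g) = 848 × ((8.01)²/22.3 + 9.81) = 848 × (2.877 + 9.81) = 848 × 12.69 = 10760 N.

10800 N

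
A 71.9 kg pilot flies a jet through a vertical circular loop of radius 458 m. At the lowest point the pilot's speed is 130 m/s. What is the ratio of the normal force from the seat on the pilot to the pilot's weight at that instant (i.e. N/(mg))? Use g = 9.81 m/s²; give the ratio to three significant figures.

At the bottom, N − mg = mv²/r, so N = m(v²/r + g) and N/(mg) = v²/(rg) + 1 = (130)²/(458 × 9.81) + 1 = 3.761 + 1 = 4.761.

4.76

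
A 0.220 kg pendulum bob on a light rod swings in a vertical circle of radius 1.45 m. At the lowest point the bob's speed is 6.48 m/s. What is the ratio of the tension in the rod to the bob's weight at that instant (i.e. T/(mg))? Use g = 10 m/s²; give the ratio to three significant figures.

At the bottom, T − mg = mv²/r, so T = m(v²/r + g) and T/(mg) = v²/(rg) + 1 = (6.48)²/(1.45 × 10.0) + 1 = 2.896 + 1 = 3.896.

3.90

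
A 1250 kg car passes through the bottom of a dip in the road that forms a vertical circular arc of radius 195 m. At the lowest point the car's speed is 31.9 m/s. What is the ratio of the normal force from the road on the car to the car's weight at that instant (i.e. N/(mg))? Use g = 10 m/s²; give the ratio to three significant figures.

1.52

At the bottom, N − mg = mv²/r, so N = m(v²/r + g) and N/(mg) = v²/(rg) + 1 = (31.9)²/(195 × 10.0) + 1 = 0.5219 + 1 = 1.522.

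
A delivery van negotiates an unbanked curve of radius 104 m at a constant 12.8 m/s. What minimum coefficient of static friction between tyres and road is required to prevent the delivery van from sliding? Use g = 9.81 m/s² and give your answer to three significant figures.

0.161

Friction provides the centripetal force: μ_s m g = m v²/r, so μ_s = v²/(g r) = (12.80)²/(9.81 × 104) = 163.8/1020 = 0.1606.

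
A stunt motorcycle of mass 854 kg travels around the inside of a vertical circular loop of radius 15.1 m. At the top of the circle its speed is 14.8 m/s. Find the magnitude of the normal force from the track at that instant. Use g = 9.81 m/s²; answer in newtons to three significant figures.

At the top, both N and the weight mg point inward (toward the centre), so N + mg = mv²/r.
N = m(v²/r − g) = 854 × ((14.8)²/15.1 − 9.81) = 854 × (14.51 − 9.81) = 854 × 4.696 = 4010 N.

4010 N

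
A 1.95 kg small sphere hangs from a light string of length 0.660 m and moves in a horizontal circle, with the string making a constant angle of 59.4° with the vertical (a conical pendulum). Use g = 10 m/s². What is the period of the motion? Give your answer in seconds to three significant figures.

1.15 s

r = L sinθ = 0.5681 m. From T sinθ = mω²r and T cosθ = mg: tanθ = ω²r/g, so ω² = g tanθ / r = g/(L cosθ).
ω = √(g/(L cosθ)) = √(10.0/(0.660 × 0.5090)) = √29.76 = 5.456 rad/s.
Period = 2π/ω = 1.152 s.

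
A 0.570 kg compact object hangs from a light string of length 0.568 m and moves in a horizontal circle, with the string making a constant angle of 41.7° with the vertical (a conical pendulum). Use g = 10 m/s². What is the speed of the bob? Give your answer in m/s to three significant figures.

The radius of the circle is r = L sinθ = 0.568 × sin 41.7° = 0.3779 m.
Horizontally T sinθ = mv²/r and vertically T cosθ = mg, so tanθ = v²/(rg).
v = √(r g tanθ) = √(0.3779 × 10.0 × 0.8910) = √3.367 = 1.835 m/s.

1.83 m/s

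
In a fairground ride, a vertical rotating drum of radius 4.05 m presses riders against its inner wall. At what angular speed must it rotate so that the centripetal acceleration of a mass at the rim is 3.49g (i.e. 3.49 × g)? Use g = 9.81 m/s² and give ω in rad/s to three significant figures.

2.91 rad/s

Centripetal acceleration a_c = ω²r. Setting ω²r = 3.49g:
ω = √(3.49g / r) = √(3.49 × 9.81 / 4.05) = √8.454 = 2.907 rad/s.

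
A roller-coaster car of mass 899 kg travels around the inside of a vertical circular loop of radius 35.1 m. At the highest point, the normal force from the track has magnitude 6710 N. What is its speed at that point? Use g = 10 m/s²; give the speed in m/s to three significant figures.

At the top, N + mg = mv²/r, so v = √(r(N/m + g)) = √(35.1 × (6710/899 + 10.0)) = √(35.1 × 17.46) = √613.0 = 24.76 m/s.

24.8 m/s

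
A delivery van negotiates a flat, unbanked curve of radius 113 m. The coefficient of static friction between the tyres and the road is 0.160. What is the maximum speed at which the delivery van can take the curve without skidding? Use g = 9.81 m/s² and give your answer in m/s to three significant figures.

13.3 m/s

On a flat curve, static friction is the only horizontal force, so it must supply the full centripetal force: μ_s m g = m v²/r.
Mass cancels: v_max = √(μ_s g r) = √(0.160 × 9.81 × 113) = √177.4 = 13.32 m/s.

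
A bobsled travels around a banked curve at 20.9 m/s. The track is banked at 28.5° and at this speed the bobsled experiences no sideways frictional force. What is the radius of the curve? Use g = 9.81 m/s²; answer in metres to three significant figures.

Frictionless banking: tanθ = v²/(rg), so r = v²/(g tanθ).
r = (20.9)²/(9.81 × tan 28.5°) = 436.8/(9.81 × 0.5430) = 436.8/5.326 = 82.01 m.

82.0 m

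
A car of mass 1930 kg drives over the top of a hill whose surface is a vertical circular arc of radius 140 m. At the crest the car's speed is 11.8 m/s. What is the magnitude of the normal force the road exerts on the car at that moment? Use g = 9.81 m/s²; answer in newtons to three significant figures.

17000 N

At the crest the centripetal acceleration points downward (toward the centre of the arc), so mg − N = mv²/r.
N = m(g − v²/r) = 1930 × (9.81 − (11.8)²/140) = 1930 × (9.81 − 0.9946) = 1930 × 8.815 = 17010 N.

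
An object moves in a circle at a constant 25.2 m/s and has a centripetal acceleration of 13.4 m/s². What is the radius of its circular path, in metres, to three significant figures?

a_c = v²/r ⇒ r = v²/a_c = (25.2)²/13.4 = 635.0/13.4 = 47.39 m.

47.4 m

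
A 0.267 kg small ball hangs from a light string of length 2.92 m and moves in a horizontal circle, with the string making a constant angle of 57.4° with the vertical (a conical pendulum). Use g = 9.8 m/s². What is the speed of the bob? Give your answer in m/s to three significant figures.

6.14 m/s

The radius of the circle is r = L sinθ = 2.92 × sin 57.4° = 2.460 m.
Horizontally T sinθ = mv²/r and vertically T cosθ = mg, so tanθ = v²/(rg).
v = √(r g tanθ) = √(2.460 × 9.8 × 1.564) = √37.70 = 6.140 m/s.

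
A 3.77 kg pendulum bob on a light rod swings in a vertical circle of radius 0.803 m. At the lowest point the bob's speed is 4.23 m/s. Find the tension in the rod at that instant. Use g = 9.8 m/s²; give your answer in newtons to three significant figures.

121 N

At the lowest point, T points up (toward the centre) and the weight mg points down (away from the centre), so the net inward force is T − mg = mv²/r.
T = m(v²/r + g) = 3.77 × ((4.23)²/0.803 + 9.8) = 3.77 × (22.28 + 9.8) = 3.77 × 32.08 = 121.0 N.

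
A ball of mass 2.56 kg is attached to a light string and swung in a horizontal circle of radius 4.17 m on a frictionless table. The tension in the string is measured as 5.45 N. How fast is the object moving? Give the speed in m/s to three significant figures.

2.98 m/s

T = m v²/r ⇒ v = √(T r / m) = √(5.45 × 4.17 / 2.56) = √8.878 = 2.980 m/s.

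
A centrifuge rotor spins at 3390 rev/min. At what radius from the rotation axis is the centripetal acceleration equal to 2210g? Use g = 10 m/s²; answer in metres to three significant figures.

0.175 m

ω = 3390 rev/min × 2π/60 = 355.0 rad/s.
a_c = ω²r = 2210g ⇒ r = 2210 × 10.0 / (355.0)² = 22100/126000 = 0.1754 m.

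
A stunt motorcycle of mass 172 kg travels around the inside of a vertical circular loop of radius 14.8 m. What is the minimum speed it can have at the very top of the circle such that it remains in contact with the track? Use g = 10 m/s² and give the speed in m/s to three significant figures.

12.2 m/s

At the top, both weight mg and N point toward the centre: N + mg = mv²/r.
At minimum speed N → 0, so mg = mv_min²/r ⇒ v_min = √(g r) = √(10.0 × 14.8) = 12.17 m/s.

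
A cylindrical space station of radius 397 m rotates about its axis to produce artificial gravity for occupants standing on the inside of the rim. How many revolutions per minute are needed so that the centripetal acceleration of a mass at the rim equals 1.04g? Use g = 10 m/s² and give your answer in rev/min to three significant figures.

1.55 rev/min

Require ω²r = 1.04g, so ω = √(1.04 × 10.0/397) = 0.1619 rad/s.
In rev/min: ω × 60/(2π) = 0.1619 × 60/(2π) = 1.546 rev/min.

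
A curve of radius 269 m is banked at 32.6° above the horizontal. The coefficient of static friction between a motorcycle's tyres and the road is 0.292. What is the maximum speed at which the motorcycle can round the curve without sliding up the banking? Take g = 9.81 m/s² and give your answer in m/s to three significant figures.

At the maximum speed, friction acts down the slope at its limiting value f = μN. Radially (horizontal, toward centre): N sinθ + μN cosθ = mv²/r. Vertically: N cosθ − μN sinθ = mg.
Dividing: v² = r g (sinθ + μcosθ)/(cosθ − μsinθ).
sinθ + μcosθ = 0.5388 + 0.292×0.8425 = 0.7848; cosθ − μsinθ = 0.8425 − 0.292×0.5388 = 0.6851.
v² = 269 × 9.81 × 0.7848/0.6851 = 3023 m²/s², so v = 54.98 m/s.

55.0 m/s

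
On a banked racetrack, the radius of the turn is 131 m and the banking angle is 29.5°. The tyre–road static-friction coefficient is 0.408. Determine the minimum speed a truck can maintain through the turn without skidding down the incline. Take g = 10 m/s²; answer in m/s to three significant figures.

13.0 m/s

At the minimum speed, friction acts up the slope at its limiting value f = μN. Radially (horizontal, toward centre): N sinθ − μN cosθ = mv²/r. Vertically: N cosθ + μN sinθ = mg.
Dividing: v² = r g (sinθ − μcosθ)/(cosθ + μsinθ).
sinθ − μcosθ = 0.4924 − 0.408×0.8704 = 0.1373; cosθ + μsinθ = 0.8704 + 0.408×0.4924 = 1.071.
v² = 131 × 10.0 × 0.1373/1.071 = 167.9 m²/s², so v = 12.96 m/s.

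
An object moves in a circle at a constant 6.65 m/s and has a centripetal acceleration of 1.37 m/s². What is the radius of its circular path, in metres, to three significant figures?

32.3 m

a_c = v²/r ⇒ r = v²/a_c = (6.65)²/1.37 = 44.22/1.37 = 32.28 m.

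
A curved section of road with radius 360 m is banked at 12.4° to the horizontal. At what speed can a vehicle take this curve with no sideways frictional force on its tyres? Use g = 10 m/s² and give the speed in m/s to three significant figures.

28.1 m/s

On a frictionless banked curve, N sinθ = mv²/r and N cosθ = mg, so tanθ = v²/(rg).
v = √(r g tanθ) = √(360 × 10.0 × tan 12.4°) = √(360 × 10.0 × 0.2199) = √791.5 = 28.13 m/s.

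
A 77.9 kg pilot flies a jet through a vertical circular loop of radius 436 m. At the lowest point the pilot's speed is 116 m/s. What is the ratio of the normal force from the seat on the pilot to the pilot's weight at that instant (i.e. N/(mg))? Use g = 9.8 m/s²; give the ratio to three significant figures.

4.15

At the bottom, N − mg = mv²/r, so N = m(v²/r + g) and N/(mg) = v²/(rg) + 1 = (116)²/(436 × 9.8) + 1 = 3.149 + 1 = 4.149.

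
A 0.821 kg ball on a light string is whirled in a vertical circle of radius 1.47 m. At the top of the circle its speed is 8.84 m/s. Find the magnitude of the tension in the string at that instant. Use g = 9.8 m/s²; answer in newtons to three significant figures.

35.6 N

At the top, both T and the weight mg point inward (toward the centre), so T + mg = mv²/r.
T = m(v²/r − g) = 0.821 × ((8.84)²/1.47 − 9.8) = 0.821 × (53.16 − 9.8) = 0.821 × 43.36 = 35.60 N.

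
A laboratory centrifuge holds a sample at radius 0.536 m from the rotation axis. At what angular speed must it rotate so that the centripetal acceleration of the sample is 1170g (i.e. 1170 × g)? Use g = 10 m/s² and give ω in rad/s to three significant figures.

148 rad/s

Centripetal acceleration a_c = ω²r. Setting ω²r = 1170g:
ω = √(1170g / r) = √(1170 × 10.0 / 0.536) = √21830 = 147.7 rad/s.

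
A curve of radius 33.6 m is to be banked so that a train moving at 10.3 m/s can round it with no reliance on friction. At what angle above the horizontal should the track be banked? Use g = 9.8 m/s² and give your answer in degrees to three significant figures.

With no friction, the horizontal component of the normal force provides the centripetal force: N sinθ = mv²/r, while N cosθ = mg vertically.
Dividing: tanθ = v²/(r g) = (10.3)²/(33.6 × 9.8) = 106.1/329.3 = 0.3222.
θ = arctan(0.3222) = 17.86°.

17.9°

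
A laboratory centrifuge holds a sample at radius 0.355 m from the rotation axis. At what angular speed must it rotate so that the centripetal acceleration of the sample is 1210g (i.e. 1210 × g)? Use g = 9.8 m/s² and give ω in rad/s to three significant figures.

183 rad/s

Centripetal acceleration a_c = ω²r. Setting ω²r = 1210g:
ω = √(1210g / r) = √(1210 × 9.8 / 0.355) = √33400 = 182.8 rad/s.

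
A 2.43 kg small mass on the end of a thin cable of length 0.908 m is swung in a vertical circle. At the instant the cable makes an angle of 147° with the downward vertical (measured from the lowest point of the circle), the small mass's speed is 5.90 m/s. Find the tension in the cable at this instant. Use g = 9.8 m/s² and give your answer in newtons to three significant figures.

Take the radial direction toward the centre of the circle as positive. The component of the weight along the string toward the centre is −mg cos φ (φ measured from the bottom), so Newton's second law along the string gives T − mg cos φ = m v²/r.
cos 147° = -0.8387, so T = m(v²/r + g cos φ) = 2.43 × ((5.90)²/0.908 + 9.8 × -0.8387) = 2.43 × (38.34 + (-8.219)) = 2.43 × 30.12 = 73.19 N.

73.2 N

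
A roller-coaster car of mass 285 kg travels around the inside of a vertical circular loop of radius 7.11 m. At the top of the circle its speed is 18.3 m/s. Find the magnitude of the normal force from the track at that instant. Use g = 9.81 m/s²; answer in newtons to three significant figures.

10600 N

At the top, both N and the weight mg point inward (toward the centre), so N + mg = mv²/r.
N = m(v²/r − g) = 285 × ((18.3)²/7.11 − 9.81) = 285 × (47.10 − 9.81) = 285 × 37.29 = 10630 N.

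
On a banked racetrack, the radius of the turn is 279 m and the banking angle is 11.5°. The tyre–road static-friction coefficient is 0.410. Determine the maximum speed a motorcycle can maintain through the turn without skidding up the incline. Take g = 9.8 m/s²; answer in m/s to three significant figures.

At the maximum speed, friction acts down the slope at its limiting value f = μN. Radially (horizontal, toward centre): N sinθ + μN cosθ = mv²/r. Vertically: N cosθ − μN sinθ = mg.
Dividing: v² = r g (sinθ + μcosθ)/(cosθ − μsinθ).
sinθ + μcosθ = 0.1994 + 0.410×0.9799 = 0.6011; cosθ − μsinθ = 0.9799 − 0.410×0.1994 = 0.8982.
v² = 279 × 9.8 × 0.6011/0.8982 = 1830 m²/s², so v = 42.78 m/s.

42.8 m/s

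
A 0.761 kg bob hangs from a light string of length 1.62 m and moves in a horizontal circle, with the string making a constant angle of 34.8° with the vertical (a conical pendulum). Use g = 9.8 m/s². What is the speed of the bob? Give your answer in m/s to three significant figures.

The radius of the circle is r = L sinθ = 1.62 × sin 34.8° = 0.9246 m.
Horizontally T sinθ = mv²/r and vertically T cosθ = mg, so tanθ = v²/(rg).
v = √(r g tanθ) = √(0.9246 × 9.8 × 0.6950) = √6.297 = 2.509 m/s.

2.51 m/s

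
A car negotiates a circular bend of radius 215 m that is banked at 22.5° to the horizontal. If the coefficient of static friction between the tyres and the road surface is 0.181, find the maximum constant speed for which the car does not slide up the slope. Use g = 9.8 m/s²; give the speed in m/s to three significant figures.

At the maximum speed, friction acts down the slope at its limiting value f = μN. Radially (horizontal, toward centre): N sinθ + μN cosθ = mv²/r. Vertically: N cosθ − μN sinθ = mg.
Dividing: v² = r g (sinθ + μcosθ)/(cosθ − μsinθ).
sinθ + μcosθ = 0.3827 + 0.181×0.9239 = 0.5499; cosθ − μsinθ = 0.9239 − 0.181×0.3827 = 0.8546.
v² = 215 × 9.8 × 0.5499/0.8546 = 1356 m²/s², so v = 36.82 m/s.

36.8 m/s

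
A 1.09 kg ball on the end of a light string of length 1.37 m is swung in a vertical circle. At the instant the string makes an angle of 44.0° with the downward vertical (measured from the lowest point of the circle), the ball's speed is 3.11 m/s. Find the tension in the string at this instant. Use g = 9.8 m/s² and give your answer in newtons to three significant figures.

15.4 N

Take the radial direction toward the centre of the circle as positive. The component of the weight along the string toward the centre is −mg cos φ (φ measured from the bottom), so Newton's second law along the string gives T − mg cos φ = m v²/r.
cos 44.0° = 0.7193, so T = m(v²/r + g cos φ) = 1.09 × ((3.11)²/1.37 + 9.8 × 0.7193) = 1.09 × (7.060 + (7.050)) = 1.09 × 14.11 = 15.38 N.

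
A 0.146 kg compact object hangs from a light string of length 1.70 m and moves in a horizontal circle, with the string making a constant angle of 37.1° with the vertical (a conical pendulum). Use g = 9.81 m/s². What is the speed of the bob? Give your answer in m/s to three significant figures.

The radius of the circle is r = L sinθ = 1.70 × sin 37.1° = 1.025 m.
Horizontally T sinθ = mv²/r and vertically T cosθ = mg, so tanθ = v²/(rg).
v = √(r g tanθ) = √(1.025 × 9.81 × 0.7563) = √7.608 = 2.758 m/s.

2.76 m/s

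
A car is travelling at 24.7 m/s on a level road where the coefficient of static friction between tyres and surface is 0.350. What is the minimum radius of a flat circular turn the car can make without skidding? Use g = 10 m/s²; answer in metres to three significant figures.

174 m

At the limit, μ_s m g = m v²/r, so r_min = v²/(μ_s g) = (24.7)²/(0.350 × 10.0) = 610.1/3.500 = 174.3 m.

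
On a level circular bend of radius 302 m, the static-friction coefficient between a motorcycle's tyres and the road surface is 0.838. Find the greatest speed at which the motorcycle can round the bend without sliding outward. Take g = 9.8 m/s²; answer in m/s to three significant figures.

On a flat curve, static friction is the only horizontal force, so it must supply the full centripetal force: μ_s m g = m v²/r.
Mass cancels: v_max = √(μ_s g r) = √(0.838 × 9.8 × 302) = √2480 = 49.80 m/s.

49.8 m/s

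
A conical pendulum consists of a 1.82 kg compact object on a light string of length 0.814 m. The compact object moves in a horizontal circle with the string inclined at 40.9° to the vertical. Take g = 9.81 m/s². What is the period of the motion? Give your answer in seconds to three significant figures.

1.57 s

r = L sinθ = 0.5330 m. From T sinθ = mω²r and T cosθ = mg: tanθ = ω²r/g, so ω² = g tanθ / r = g/(L cosθ).
ω = √(g/(L cosθ)) = √(9.81/(0.814 × 0.7559)) = √15.94 = 3.993 rad/s.
Period = 2π/ω = 1.574 s.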